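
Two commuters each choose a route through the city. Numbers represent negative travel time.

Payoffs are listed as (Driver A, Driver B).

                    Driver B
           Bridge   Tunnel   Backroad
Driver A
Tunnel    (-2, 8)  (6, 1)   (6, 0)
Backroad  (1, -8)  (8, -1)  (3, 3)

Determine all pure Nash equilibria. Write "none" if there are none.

Driver A against Bridge: payoffs -2, 1 → best response Backroad.
Driver A against Tunnel: payoffs 6, 8 → best response Backroad.
Driver A against Backroad: payoffs 6, 3 → best response Tunnel.
Driver B against Tunnel: payoffs 8, 1, 0 → best response Bridge.
Driver B against Backroad: payoffs -8, -1, 3 → best response Backroad.
No profile is a mutual best response for all players.

There is no pure-strategy Nash equilibrium.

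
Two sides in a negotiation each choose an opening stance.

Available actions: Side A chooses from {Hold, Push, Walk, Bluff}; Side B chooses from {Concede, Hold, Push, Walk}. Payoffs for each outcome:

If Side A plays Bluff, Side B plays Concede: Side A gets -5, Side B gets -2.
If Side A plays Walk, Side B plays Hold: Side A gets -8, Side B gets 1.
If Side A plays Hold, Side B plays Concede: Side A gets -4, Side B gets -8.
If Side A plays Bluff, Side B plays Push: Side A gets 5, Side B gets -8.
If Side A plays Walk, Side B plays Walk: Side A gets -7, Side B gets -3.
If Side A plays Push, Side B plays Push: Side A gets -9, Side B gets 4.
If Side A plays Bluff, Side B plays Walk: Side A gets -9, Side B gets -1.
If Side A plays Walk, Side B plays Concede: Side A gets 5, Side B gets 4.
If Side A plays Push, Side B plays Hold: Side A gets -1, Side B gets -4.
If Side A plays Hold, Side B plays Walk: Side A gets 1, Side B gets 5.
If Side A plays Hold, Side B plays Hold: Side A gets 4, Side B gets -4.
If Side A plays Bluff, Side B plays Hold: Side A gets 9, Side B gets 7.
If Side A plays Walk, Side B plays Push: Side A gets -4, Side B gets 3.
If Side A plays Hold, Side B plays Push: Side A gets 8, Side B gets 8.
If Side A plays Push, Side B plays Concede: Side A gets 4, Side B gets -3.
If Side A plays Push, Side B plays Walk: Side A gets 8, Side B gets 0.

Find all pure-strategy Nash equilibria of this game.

For each player, find the best response to each opponent profile; mutual best responses are the pure NE.
Side A against Concede: payoffs -4, 4, 5, -5 → best response Walk.
Side A against Hold: payoffs 4, -1, -8, 9 → best response Bluff.
Side A against Push: payoffs 8, -9, -4, 5 → best response Hold.
Side A against Walk: payoffs 1, 8, -7, -9 → best response Push.
Side B against Hold: payoffs -8, -4, 8, 5 → best response Push.
Side B against Push: payoffs -3, -4, 4, 0 → best response Push.
Side B against Walk: payoffs 4, 1, 3, -3 → best response Concede.
Side B against Bluff: payoffs -2, 7, -8, -1 → best response Hold.
Mutual best responses: (Hold, Push); (Walk, Concede); (Bluff, Hold).

(Hold, Push); (Walk, Concede); (Bluff, Hold)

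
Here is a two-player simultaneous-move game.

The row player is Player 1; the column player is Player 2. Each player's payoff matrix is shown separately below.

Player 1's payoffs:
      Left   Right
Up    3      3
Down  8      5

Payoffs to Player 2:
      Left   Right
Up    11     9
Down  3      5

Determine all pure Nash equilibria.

(Down, Right)

Mark each player's best response to every combination of opponents' strategies; a profile where every player is best-responding is a pure Nash equilibrium.
Player 1 against Left: payoffs 3, 8 → best response Down.
Player 1 against Right: payoffs 3, 5 → best response Down.
Player 2 against Up: payoffs 11, 9 → best response Left.
Player 2 against Down: payoffs 3, 5 → best response Right.
Mutual best responses: (Down, Right).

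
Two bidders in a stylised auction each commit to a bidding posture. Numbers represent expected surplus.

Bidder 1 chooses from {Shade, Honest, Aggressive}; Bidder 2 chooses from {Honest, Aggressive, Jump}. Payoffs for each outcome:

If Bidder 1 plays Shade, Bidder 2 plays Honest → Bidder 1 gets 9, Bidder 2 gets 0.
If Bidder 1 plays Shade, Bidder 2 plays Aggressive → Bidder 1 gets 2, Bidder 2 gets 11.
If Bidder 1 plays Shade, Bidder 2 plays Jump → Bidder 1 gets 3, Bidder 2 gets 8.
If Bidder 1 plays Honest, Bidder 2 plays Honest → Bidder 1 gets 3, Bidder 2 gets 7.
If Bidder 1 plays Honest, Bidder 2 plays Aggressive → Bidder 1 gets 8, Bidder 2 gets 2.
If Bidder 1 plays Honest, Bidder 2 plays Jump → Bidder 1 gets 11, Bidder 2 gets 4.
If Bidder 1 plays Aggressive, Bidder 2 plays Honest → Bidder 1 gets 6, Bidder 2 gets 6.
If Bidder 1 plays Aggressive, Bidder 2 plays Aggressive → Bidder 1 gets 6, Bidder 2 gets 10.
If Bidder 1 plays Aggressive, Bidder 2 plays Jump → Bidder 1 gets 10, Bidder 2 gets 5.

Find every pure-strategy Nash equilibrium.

Bidder 1 against Honest: payoffs 9, 3, 6 → best response Shade.
Bidder 1 against Aggressive: payoffs 2, 8, 6 → best response Honest.
Bidder 1 against Jump: payoffs 3, 11, 10 → best response Honest.
Bidder 2 against Shade: payoffs 0, 11, 8 → best response Aggressive.
Bidder 2 against Honest: payoffs 7, 2, 4 → best response Honest.
Bidder 2 against Aggressive: payoffs 6, 10, 5 → best response Aggressive.
No profile is a mutual best response for all players.

No pure-strategy Nash equilibrium.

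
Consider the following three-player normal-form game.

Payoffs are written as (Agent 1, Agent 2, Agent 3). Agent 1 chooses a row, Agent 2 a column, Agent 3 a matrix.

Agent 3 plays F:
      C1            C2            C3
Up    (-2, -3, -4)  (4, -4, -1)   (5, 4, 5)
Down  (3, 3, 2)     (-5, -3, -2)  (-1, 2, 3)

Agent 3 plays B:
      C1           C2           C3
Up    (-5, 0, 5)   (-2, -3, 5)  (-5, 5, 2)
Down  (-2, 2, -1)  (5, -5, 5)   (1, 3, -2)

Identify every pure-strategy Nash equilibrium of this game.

The pure Nash equilibria are (Up, C3, F), (Down, C1, F).

Agent 1 against (C1, F): payoffs -2, 3 → best response Down.
Agent 1 against (C1, B): payoffs -5, -2 → best response Down.
Agent 1 against (C2, F): payoffs 4, -5 → best response Up.
Agent 1 against (C2, B): payoffs -2, 5 → best response Down.
Agent 1 against (C3, F): payoffs 5, -1 → best response Up.
Agent 1 against (C3, B): payoffs -5, 1 → best response Down.
Agent 2 against (Up, F): payoffs -3, -4, 4 → best response C3.
Agent 2 against (Up, B): payoffs 0, -3, 5 → best response C3.
Agent 2 against (Down, F): payoffs 3, -3, 2 → best response C1.
Agent 2 against (Down, B): payoffs 2, -5, 3 → best response C3.
Agent 3 against (Up, C1): payoffs -4, 5 → best response B.
Agent 3 against (Up, C2): payoffs -1, 5 → best response B.
Agent 3 against (Up, C3): payoffs 5, 2 → best response F.
Agent 3 against (Down, C1): payoffs 2, -1 → best response F.
Agent 3 against (Down, C2): payoffs -2, 5 → best response B.
Agent 3 against (Down, C3): payoffs 3, -2 → best response F.
Mutual best responses: (Up, C3, F); (Down, C1, F).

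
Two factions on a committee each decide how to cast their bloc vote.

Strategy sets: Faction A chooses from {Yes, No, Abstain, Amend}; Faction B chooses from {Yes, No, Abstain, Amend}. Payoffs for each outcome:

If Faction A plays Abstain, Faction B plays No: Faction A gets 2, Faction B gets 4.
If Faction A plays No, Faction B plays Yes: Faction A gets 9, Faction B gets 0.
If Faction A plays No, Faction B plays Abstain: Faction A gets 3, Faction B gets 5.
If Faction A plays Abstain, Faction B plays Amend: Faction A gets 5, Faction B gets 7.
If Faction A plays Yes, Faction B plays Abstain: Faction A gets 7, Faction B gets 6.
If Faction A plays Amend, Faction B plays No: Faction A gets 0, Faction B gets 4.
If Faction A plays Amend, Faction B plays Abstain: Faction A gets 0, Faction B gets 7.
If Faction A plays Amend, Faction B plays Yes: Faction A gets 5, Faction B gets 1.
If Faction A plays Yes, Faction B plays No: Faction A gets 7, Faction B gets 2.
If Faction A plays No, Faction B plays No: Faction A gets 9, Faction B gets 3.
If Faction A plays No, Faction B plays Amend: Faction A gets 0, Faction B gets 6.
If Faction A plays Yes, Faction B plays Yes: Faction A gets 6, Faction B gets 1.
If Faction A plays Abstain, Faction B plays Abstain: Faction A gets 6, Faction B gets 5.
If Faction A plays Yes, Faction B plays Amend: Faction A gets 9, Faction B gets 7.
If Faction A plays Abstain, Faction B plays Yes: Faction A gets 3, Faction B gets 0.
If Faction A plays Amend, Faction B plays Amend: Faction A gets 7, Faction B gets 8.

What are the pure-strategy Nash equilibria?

(Yes, Amend)

(Yes, Yes): Faction A can switch to No (6 → 9). Not NE.
(Yes, No): Faction A can switch to No (7 → 9). Not NE.
(Yes, Abstain): Faction B can switch to Amend (6 → 7). Not NE.
(Yes, Amend): Faction A gets 9, best alternative 7; Faction B gets 7, best alternative 6. No profitable deviation — NE.
(No, Yes): Faction B can switch to No (0 → 3). Not NE.
(No, No): Faction B can switch to Abstain (3 → 5). Not NE.
(No, Abstain): Faction A can switch to Yes (3 → 7). Not NE.
(No, Amend): Faction A can switch to Yes (0 → 9). Not NE.
(Abstain, Yes): Faction A can switch to Yes (3 → 6). Not NE.
(Abstain, No): Faction A can switch to Yes (2 → 7). Not NE.
(Abstain, Abstain): Faction A can switch to Yes (6 → 7). Not NE.
(Abstain, Amend): Faction A can switch to Yes (5 → 9). Not NE.
(Amend, Yes): Faction A can switch to Yes (5 → 6). Not NE.
(The remaining 3 profiles each have a profitable deviation by the same check.)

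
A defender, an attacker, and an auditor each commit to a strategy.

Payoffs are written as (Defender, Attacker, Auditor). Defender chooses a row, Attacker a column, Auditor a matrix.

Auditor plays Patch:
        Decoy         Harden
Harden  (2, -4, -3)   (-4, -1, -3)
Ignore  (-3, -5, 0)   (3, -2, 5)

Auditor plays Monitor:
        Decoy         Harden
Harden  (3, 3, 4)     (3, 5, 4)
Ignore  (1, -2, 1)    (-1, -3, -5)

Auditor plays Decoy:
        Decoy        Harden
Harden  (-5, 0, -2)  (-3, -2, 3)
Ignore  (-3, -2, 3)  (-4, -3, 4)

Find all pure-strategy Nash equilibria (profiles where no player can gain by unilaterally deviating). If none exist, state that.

Defender against (Decoy, Patch): payoffs 2, -3 → best response Harden.
Defender against (Decoy, Monitor): payoffs 3, 1 → best response Harden.
Defender against (Decoy, Decoy): payoffs -5, -3 → best response Ignore.
Defender against (Harden, Patch): payoffs -4, 3 → best response Ignore.
Defender against (Harden, Monitor): payoffs 3, -1 → best response Harden.
Defender against (Harden, Decoy): payoffs -3, -4 → best response Harden.
Attacker against (Harden, Patch): payoffs -4, -1 → best response Harden.
Attacker against (Harden, Monitor): payoffs 3, 5 → best response Harden.
Attacker against (Harden, Decoy): payoffs 0, -2 → best response Decoy.
Attacker against (Ignore, Patch): payoffs -5, -2 → best response Harden.
Attacker against (Ignore, Monitor): payoffs -2, -3 → best response Decoy.
Attacker against (Ignore, Decoy): payoffs -2, -3 → best response Decoy.
Auditor against (Harden, Decoy): payoffs -3, 4, -2 → best response Monitor.
Auditor against (Harden, Harden): payoffs -3, 4, 3 → best response Monitor.
Auditor against (Ignore, Decoy): payoffs 0, 1, 3 → best response Decoy.
Auditor against (Ignore, Harden): payoffs 5, -5, 4 → best response Patch.
Mutual best responses: (Harden, Harden, Monitor); (Ignore, Decoy, Decoy); (Ignore, Harden, Patch).

Pure-strategy Nash equilibria: (Harden, Harden, Monitor), (Ignore, Decoy, Decoy), (Ignore, Harden, Patch)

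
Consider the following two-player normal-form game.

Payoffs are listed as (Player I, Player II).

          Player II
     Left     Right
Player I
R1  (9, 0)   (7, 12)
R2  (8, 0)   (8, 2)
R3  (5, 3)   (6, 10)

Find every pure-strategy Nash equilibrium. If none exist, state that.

(R1, Left): Player II can switch to Right (0 → 12). Not NE.
(R1, Right): Player I can switch to R2 (7 → 8). Not NE.
(R2, Left): Player I can switch to R1 (8 → 9). Not NE.
(R2, Right): Player I gets 8, best alternative 7; Player II gets 2, best alternative 0. No profitable deviation — NE.
(R3, Left): Player I can switch to R1 (5 → 9). Not NE.
(R3, Right): Player I can switch to R1 (6 → 7). Not NE.

(R2, Right)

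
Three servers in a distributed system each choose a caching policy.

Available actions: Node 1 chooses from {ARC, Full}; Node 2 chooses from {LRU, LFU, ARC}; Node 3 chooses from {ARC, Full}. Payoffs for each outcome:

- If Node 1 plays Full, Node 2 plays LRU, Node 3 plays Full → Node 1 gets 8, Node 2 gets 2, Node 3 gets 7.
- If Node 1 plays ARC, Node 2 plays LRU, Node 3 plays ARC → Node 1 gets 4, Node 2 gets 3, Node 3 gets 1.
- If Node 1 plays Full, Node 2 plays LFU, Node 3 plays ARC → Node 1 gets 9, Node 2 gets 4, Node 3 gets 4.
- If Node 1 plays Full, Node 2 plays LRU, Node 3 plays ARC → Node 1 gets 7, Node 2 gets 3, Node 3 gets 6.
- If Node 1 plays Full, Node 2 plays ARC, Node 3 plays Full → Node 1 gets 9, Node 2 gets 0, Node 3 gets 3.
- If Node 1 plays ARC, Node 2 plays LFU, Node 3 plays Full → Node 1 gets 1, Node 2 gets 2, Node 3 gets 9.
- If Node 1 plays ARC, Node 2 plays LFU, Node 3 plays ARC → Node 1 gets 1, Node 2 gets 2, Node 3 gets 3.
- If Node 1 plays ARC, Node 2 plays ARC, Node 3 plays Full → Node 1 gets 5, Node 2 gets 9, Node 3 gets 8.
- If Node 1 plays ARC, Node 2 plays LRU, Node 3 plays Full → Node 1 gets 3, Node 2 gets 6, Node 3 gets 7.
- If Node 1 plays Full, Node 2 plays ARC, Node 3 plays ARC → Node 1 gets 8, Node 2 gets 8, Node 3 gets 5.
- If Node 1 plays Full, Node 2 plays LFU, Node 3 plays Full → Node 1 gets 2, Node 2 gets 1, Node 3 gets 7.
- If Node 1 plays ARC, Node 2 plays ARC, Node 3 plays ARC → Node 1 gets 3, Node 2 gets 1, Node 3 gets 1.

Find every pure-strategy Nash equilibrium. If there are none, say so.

Node 1 against (LRU, ARC): payoffs 4, 7 → best response Full.
Node 1 against (LRU, Full): payoffs 3, 8 → best response Full.
Node 1 against (LFU, ARC): payoffs 1, 9 → best response Full.
Node 1 against (LFU, Full): payoffs 1, 2 → best response Full.
Node 1 against (ARC, ARC): payoffs 3, 8 → best response Full.
Node 1 against (ARC, Full): payoffs 5, 9 → best response Full.
Node 2 against (ARC, ARC): payoffs 3, 2, 1 → best response LRU.
Node 2 against (ARC, Full): payoffs 6, 2, 9 → best response ARC.
Node 2 against (Full, ARC): payoffs 3, 4, 8 → best response ARC.
Node 2 against (Full, Full): payoffs 2, 1, 0 → best response LRU.
Node 3 against (ARC, LRU): payoffs 1, 7 → best response Full.
Node 3 against (ARC, LFU): payoffs 3, 9 → best response Full.
Node 3 against (ARC, ARC): payoffs 1, 8 → best response Full.
Node 3 against (Full, LRU): payoffs 6, 7 → best response Full.
Node 3 against (Full, LFU): payoffs 4, 7 → best response Full.
Node 3 against (Full, ARC): payoffs 5, 3 → best response ARC.
Mutual best responses: (Full, LRU, Full); (Full, ARC, ARC).

The pure Nash equilibria are (Full, LRU, Full), (Full, ARC, ARC).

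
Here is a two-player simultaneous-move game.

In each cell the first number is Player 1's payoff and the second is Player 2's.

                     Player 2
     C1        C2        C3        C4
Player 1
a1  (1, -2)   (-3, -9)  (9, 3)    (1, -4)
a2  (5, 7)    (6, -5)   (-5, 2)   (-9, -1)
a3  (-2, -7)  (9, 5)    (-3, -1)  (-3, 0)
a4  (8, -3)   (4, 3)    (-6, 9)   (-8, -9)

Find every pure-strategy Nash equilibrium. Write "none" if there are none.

Mark each player's best response to every combination of opponents' strategies; a profile where every player is best-responding is a pure Nash equilibrium.
Player 1 against C1: payoffs 1, 5, -2, 8 → best response a4.
Player 1 against C2: payoffs -3, 6, 9, 4 → best response a3.
Player 1 against C3: payoffs 9, -5, -3, -6 → best response a1.
Player 1 against C4: payoffs 1, -9, -3, -8 → best response a1.
Player 2 against a1: payoffs -2, -9, 3, -4 → best response C3.
Player 2 against a2: payoffs 7, -5, 2, -1 → best response C1.
Player 2 against a3: payoffs -7, 5, -1, 0 → best response C2.
Player 2 against a4: payoffs -3, 3, 9, -9 → best response C3.
Mutual best responses: (a1, C3); (a3, C2).

(a1, C3), (a3, C2)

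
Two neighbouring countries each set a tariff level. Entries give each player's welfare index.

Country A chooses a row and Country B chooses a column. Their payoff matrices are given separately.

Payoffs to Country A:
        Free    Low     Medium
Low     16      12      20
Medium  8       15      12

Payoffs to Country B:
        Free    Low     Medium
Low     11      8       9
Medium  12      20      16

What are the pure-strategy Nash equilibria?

Pure-strategy Nash equilibria: (Low, Free), (Medium, Low)

(Low, Free): Country A gets 16, best alternative 8; Country B gets 11, best alternative 9. No profitable deviation — NE.
(Low, Low): Country A can switch to Medium (12 → 15). Not NE.
(Low, Medium): Country B can switch to Free (9 → 11). Not NE.
(Medium, Free): Country A can switch to Low (8 → 16). Not NE.
(Medium, Low): Country A gets 15, best alternative 12; Country B gets 20, best alternative 16. No profitable deviation — NE.
(Medium, Medium): Country A can switch to Low (12 → 20). Not NE.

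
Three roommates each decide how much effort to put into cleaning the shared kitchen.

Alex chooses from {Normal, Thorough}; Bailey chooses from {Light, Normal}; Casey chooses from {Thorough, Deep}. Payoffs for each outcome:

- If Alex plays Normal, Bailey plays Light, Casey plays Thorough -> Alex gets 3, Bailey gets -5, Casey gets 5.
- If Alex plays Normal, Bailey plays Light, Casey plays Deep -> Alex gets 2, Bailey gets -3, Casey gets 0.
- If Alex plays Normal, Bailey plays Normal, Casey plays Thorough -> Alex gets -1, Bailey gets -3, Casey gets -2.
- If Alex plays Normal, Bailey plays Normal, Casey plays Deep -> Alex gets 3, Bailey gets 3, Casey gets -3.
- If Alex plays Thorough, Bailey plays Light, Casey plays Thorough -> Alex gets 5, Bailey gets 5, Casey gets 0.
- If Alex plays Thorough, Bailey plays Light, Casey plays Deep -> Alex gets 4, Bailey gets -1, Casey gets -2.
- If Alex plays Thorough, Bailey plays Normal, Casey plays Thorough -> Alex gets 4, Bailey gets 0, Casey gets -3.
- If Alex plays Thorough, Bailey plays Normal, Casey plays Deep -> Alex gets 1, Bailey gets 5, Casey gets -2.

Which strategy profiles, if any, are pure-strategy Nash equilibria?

Pure NE: (Thorough, Light, Thorough)

For each player, find the best response to each opponent profile; mutual best responses are the pure NE.
Alex against (Light, Thorough): payoffs 3, 5 → best response Thorough.
Alex against (Light, Deep): payoffs 2, 4 → best response Thorough.
Alex against (Normal, Thorough): payoffs -1, 4 → best response Thorough.
Alex against (Normal, Deep): payoffs 3, 1 → best response Normal.
Bailey against (Normal, Thorough): payoffs -5, -3 → best response Normal.
Bailey against (Normal, Deep): payoffs -3, 3 → best response Normal.
Bailey against (Thorough, Thorough): payoffs 5, 0 → best response Light.
Bailey against (Thorough, Deep): payoffs -1, 5 → best response Normal.
Casey against (Normal, Light): payoffs 5, 0 → best response Thorough.
Casey against (Normal, Normal): payoffs -2, -3 → best response Thorough.
Casey against (Thorough, Light): payoffs 0, -2 → best response Thorough.
Casey against (Thorough, Normal): payoffs -3, -2 → best response Deep.
Mutual best responses: (Thorough, Light, Thorough).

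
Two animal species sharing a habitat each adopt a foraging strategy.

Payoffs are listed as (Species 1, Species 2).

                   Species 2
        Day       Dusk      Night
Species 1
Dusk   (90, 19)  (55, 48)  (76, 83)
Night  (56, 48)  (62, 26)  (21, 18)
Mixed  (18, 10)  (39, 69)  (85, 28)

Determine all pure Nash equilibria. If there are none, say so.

There is no pure-strategy Nash equilibrium.

For each strategy profile, look for a profitable unilateral deviation.
(Dusk, Day): Species 2 can switch to Dusk (19 → 48). Not NE.
(Dusk, Dusk): Species 1 can switch to Night (55 → 62). Not NE.
(Dusk, Night): Species 1 can switch to Mixed (76 → 85). Not NE.
(Night, Day): Species 1 can switch to Dusk (56 → 90). Not NE.
(Night, Dusk): Species 2 can switch to Day (26 → 48). Not NE.
(Night, Night): Species 1 can switch to Dusk (21 → 76). Not NE.
(The remaining 3 profiles each have a profitable deviation by the same check.)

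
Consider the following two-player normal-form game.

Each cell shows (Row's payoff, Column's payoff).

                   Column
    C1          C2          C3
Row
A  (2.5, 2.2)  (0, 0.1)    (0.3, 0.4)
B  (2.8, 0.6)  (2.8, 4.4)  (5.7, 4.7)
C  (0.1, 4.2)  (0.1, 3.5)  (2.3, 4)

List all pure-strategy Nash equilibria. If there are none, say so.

For each strategy profile, look for a profitable unilateral deviation.
(A, C1): Row can switch to B (2.5 → 2.8). Not NE.
(A, C2): Row can switch to B (0 → 2.8). Not NE.
(A, C3): Row can switch to B (0.3 → 5.7). Not NE.
(B, C1): Column can switch to C2 (0.6 → 4.4). Not NE.
(B, C2): Column can switch to C3 (4.4 → 4.7). Not NE.
(B, C3): Row gets 5.7, best alternative 2.3; Column gets 4.7, best alternative 4.4. No profitable deviation — NE.
(C, C1): Row can switch to A (0.1 → 2.5). Not NE.
(The remaining 2 profiles each have a profitable deviation by the same check.)

Pure NE: (B, C3)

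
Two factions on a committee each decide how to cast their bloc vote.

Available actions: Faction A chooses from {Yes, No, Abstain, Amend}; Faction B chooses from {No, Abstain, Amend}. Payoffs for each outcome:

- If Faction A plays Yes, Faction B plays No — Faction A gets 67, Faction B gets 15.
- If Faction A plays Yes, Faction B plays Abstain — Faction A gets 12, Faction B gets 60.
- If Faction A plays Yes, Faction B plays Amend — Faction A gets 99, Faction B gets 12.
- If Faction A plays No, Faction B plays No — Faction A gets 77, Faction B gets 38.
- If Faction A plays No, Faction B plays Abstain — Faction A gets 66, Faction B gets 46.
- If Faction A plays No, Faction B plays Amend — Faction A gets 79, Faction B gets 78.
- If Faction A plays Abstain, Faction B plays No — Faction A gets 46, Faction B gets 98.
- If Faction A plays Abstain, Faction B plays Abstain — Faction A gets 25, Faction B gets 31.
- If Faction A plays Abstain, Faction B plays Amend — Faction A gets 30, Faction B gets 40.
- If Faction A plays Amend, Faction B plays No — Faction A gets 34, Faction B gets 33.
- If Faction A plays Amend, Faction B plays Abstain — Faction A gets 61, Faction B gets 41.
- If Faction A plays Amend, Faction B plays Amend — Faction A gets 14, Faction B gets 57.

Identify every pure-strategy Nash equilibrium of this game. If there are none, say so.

This game has no pure Nash equilibrium.

Mark each player's best response to every combination of opponents' strategies; a profile where every player is best-responding is a pure Nash equilibrium.
Faction A against No: payoffs 67, 77, 46, 34 → best response No.
Faction A against Abstain: payoffs 12, 66, 25, 61 → best response No.
Faction A against Amend: payoffs 99, 79, 30, 14 → best response Yes.
Faction B against Yes: payoffs 15, 60, 12 → best response Abstain.
Faction B against No: payoffs 38, 46, 78 → best response Amend.
Faction B against Abstain: payoffs 98, 31, 40 → best response No.
Faction B against Amend: payoffs 33, 41, 57 → best response Amend.
No profile is a mutual best response for all players.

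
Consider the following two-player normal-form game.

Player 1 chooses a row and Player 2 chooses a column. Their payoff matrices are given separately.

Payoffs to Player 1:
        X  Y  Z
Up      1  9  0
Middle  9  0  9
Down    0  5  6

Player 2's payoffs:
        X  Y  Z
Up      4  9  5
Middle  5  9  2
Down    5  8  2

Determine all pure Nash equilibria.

(Up, Y)

Player 1 against X: payoffs 1, 9, 0 → best response Middle.
Player 1 against Y: payoffs 9, 0, 5 → best response Up.
Player 1 against Z: payoffs 0, 9, 6 → best response Middle.
Player 2 against Up: payoffs 4, 9, 5 → best response Y.
Player 2 against Middle: payoffs 5, 9, 2 → best response Y.
Player 2 against Down: payoffs 5, 8, 2 → best response Y.
Mutual best responses: (Up, Y).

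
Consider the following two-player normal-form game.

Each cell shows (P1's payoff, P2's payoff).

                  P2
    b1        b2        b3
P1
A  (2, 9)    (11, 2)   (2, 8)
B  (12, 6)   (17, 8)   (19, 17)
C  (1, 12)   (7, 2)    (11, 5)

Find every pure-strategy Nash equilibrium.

Pure NE: (B, b3)

P1 against b1: payoffs 2, 12, 1 → best response B.
P1 against b2: payoffs 11, 17, 7 → best response B.
P1 against b3: payoffs 2, 19, 11 → best response B.
P2 against A: payoffs 9, 2, 8 → best response b1.
P2 against B: payoffs 6, 8, 17 → best response b3.
P2 against C: payoffs 12, 2, 5 → best response b1.
Mutual best responses: (B, b3).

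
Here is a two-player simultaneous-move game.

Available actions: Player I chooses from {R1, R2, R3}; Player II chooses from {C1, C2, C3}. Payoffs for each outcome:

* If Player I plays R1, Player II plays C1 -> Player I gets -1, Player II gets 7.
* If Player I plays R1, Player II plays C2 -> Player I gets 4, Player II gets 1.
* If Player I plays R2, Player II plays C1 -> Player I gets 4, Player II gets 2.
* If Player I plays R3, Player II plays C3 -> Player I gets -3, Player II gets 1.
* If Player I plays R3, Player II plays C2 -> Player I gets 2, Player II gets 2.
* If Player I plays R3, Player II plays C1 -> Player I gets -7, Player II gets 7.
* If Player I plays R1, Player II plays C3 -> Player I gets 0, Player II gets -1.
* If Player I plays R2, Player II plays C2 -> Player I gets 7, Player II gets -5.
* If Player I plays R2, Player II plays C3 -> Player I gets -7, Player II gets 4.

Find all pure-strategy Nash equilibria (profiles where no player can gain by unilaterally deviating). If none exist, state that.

(R1, C1): Player I can switch to R2 (-1 → 4). Not NE.
(R1, C2): Player I can switch to R2 (4 → 7). Not NE.
(R1, C3): Player II can switch to C1 (-1 → 7). Not NE.
(R2, C1): Player II can switch to C3 (2 → 4). Not NE.
(R2, C2): Player II can switch to C1 (-5 → 2). Not NE.
(R2, C3): Player I can switch to R1 (-7 → 0). Not NE.
(The remaining 3 profiles each have a profitable deviation by the same check.)

No pure-strategy Nash equilibrium.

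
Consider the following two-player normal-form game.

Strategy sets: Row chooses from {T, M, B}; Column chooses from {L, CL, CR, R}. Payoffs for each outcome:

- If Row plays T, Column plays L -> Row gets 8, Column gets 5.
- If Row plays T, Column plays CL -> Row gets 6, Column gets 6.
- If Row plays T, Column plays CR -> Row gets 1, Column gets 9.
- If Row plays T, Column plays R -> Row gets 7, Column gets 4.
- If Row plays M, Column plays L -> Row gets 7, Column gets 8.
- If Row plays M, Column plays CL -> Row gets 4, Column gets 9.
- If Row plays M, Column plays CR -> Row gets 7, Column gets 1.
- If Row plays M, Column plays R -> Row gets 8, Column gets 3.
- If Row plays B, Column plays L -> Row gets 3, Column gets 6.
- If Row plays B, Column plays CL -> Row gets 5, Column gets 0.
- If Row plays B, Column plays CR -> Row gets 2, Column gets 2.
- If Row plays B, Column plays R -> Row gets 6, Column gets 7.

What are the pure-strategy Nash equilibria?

(T, L): Column can switch to CL (5 → 6). Not NE.
(T, CL): Column can switch to CR (6 → 9). Not NE.
(T, CR): Row can switch to M (1 → 7). Not NE.
(T, R): Row can switch to M (7 → 8). Not NE.
(M, L): Row can switch to T (7 → 8). Not NE.
(M, CL): Row can switch to T (4 → 6). Not NE.
(M, CR): Column can switch to L (1 → 8). Not NE.
(M, R): Column can switch to L (3 → 8). Not NE.
(B, L): Row can switch to T (3 → 8). Not NE.
(B, CL): Row can switch to T (5 → 6). Not NE.
(The remaining 2 profiles each have a profitable deviation by the same check.)

No pure-strategy Nash equilibrium.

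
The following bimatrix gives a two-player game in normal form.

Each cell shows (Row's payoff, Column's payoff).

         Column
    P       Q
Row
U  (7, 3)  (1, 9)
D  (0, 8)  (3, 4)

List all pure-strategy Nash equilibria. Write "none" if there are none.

none

Row against P: payoffs 7, 0 → best response U.
Row against Q: payoffs 1, 3 → best response D.
Column against U: payoffs 3, 9 → best response Q.
Column against D: payoffs 8, 4 → best response P.
No profile is a mutual best response for all players.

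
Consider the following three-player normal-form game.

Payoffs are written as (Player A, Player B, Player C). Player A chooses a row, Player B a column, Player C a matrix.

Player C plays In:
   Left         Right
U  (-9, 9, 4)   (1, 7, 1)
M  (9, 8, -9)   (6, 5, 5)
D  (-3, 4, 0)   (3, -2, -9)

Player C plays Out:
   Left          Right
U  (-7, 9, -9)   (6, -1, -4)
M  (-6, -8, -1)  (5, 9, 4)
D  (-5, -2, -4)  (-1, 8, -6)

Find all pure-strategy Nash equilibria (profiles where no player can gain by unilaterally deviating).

No pure-strategy Nash equilibrium.

(U, Left, In): Player A can switch to M (-9 → 9). Not NE.
(U, Left, Out): Player A can switch to M (-7 → -6). Not NE.
(U, Right, In): Player A can switch to M (1 → 6). Not NE.
(U, Right, Out): Player B can switch to Left (-1 → 9). Not NE.
(M, Left, In): Player C can switch to Out (-9 → -1). Not NE.
(M, Left, Out): Player A can switch to D (-6 → -5). Not NE.
(The remaining 6 profiles each have a profitable deviation by the same check.)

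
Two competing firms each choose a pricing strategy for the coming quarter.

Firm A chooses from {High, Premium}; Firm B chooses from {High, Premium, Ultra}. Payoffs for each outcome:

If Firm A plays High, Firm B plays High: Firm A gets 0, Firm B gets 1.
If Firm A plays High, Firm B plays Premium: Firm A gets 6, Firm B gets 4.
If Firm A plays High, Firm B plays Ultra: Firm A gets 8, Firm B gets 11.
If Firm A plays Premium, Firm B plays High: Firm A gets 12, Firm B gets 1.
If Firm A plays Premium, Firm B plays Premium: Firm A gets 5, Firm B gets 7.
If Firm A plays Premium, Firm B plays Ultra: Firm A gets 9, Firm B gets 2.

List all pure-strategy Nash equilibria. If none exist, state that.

Mark each player's best response to every combination of opponents' strategies; a profile where every player is best-responding is a pure Nash equilibrium.
Firm A against High: payoffs 0, 12 → best response Premium.
Firm A against Premium: payoffs 6, 5 → best response High.
Firm A against Ultra: payoffs 8, 9 → best response Premium.
Firm B against High: payoffs 1, 4, 11 → best response Ultra.
Firm B against Premium: payoffs 1, 7, 2 → best response Premium.
No profile is a mutual best response for all players.

There is no pure-strategy Nash equilibrium.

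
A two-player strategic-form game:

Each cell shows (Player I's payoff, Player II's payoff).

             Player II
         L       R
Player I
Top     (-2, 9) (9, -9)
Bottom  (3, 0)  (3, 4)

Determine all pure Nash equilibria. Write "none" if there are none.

Check each profile: it is a Nash equilibrium iff no player can strictly gain by switching unilaterally.
(Top, L): Player I can switch to Bottom (-2 → 3). Not NE.
(Top, R): Player II can switch to L (-9 → 9). Not NE.
(Bottom, L): Player II can switch to R (0 → 4). Not NE.
(Bottom, R): Player I can switch to Top (3 → 9). Not NE.

There is no pure-strategy Nash equilibrium.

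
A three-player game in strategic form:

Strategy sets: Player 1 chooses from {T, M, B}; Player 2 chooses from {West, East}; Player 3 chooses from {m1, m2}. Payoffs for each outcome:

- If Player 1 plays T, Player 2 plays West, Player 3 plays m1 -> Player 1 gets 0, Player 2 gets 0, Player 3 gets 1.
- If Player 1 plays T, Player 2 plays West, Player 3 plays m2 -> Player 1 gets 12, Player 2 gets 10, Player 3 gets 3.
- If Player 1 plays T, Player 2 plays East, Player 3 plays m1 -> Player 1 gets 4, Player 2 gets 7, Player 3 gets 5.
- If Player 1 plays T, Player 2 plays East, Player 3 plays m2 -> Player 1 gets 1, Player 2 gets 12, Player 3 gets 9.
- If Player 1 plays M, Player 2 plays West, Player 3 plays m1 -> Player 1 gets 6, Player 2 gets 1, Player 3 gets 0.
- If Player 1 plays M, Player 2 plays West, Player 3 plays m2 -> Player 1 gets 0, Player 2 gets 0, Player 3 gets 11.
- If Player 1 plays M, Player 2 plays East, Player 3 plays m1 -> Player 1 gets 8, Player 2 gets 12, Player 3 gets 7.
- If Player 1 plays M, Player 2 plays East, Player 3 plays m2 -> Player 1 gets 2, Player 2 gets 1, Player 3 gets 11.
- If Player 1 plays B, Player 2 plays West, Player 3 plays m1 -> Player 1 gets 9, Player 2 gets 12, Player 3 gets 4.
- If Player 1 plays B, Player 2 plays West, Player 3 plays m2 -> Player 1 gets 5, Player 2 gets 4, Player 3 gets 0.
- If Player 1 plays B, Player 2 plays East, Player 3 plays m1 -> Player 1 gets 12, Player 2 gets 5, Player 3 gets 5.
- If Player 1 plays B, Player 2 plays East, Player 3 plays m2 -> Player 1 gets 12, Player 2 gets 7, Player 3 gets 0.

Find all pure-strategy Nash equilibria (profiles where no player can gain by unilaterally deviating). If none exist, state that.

(B, West, m1)

Player 1 against (West, m1): payoffs 0, 6, 9 → best response B.
Player 1 against (West, m2): payoffs 12, 0, 5 → best response T.
Player 1 against (East, m1): payoffs 4, 8, 12 → best response B.
Player 1 against (East, m2): payoffs 1, 2, 12 → best response B.
Player 2 against (T, m1): payoffs 0, 7 → best response East.
Player 2 against (T, m2): payoffs 10, 12 → best response East.
Player 2 against (M, m1): payoffs 1, 12 → best response East.
Player 2 against (M, m2): payoffs 0, 1 → best response East.
Player 2 against (B, m1): payoffs 12, 5 → best response West.
Player 2 against (B, m2): payoffs 4, 7 → best response East.
Player 3 against (T, West): payoffs 1, 3 → best response m2.
Player 3 against (T, East): payoffs 5, 9 → best response m2.
Player 3 against (M, West): payoffs 0, 11 → best response m2.
Player 3 against (M, East): payoffs 7, 11 → best response m2.
Player 3 against (B, West): payoffs 4, 0 → best response m1.
Player 3 against (B, East): payoffs 5, 0 → best response m1.
Mutual best responses: (B, West, m1).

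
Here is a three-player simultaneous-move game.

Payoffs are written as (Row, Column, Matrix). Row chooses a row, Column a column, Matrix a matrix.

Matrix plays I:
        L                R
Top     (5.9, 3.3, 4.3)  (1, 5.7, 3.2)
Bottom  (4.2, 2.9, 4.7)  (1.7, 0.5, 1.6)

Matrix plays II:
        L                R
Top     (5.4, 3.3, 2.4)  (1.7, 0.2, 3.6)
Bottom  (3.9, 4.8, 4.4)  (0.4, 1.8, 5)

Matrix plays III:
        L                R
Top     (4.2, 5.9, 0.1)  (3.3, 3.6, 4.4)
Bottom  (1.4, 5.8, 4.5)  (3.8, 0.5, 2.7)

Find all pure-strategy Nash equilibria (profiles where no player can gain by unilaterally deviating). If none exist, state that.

No pure-strategy Nash equilibrium.

(Top, L, I): Column can switch to R (3.3 → 5.7). Not NE.
(Top, L, II): Matrix can switch to I (2.4 → 4.3). Not NE.
(Top, L, III): Matrix can switch to I (0.1 → 4.3). Not NE.
(Top, R, I): Row can switch to Bottom (1 → 1.7). Not NE.
(Top, R, II): Column can switch to L (0.2 → 3.3). Not NE.
(Top, R, III): Row can switch to Bottom (3.3 → 3.8). Not NE.
(Bottom, L, I): Row can switch to Top (4.2 → 5.9). Not NE.
(Bottom, L, II): Row can switch to Top (3.9 → 5.4). Not NE.
(The remaining 4 profiles each have a profitable deviation by the same check.)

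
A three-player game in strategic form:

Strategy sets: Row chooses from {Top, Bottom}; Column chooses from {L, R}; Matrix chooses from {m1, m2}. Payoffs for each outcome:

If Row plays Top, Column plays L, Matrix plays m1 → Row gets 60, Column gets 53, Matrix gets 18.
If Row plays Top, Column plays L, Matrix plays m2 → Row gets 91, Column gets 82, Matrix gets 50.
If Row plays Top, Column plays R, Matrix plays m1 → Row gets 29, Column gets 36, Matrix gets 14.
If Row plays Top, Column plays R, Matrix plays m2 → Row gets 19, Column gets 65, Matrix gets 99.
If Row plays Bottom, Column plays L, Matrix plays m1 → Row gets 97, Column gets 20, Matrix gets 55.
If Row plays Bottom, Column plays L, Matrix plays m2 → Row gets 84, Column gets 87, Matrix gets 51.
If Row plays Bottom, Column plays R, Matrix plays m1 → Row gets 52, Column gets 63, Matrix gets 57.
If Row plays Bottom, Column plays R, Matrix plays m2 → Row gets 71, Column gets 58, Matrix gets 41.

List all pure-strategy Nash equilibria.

Pure-strategy Nash equilibria: (Top, L, m2) and (Bottom, R, m1)

(Top, L, m1): Row can switch to Bottom (60 → 97). Not NE.
(Top, L, m2): Row gets 91, best alternative 84; Column gets 82, best alternative 65; Matrix gets 50, best alternative 18. No profitable deviation — NE.
(Top, R, m1): Row can switch to Bottom (29 → 52). Not NE.
(Top, R, m2): Row can switch to Bottom (19 → 71). Not NE.
(Bottom, L, m1): Column can switch to R (20 → 63). Not NE.
(Bottom, L, m2): Row can switch to Top (84 → 91). Not NE.
(Bottom, R, m1): Row gets 52, best alternative 29; Column gets 63, best alternative 20; Matrix gets 57, best alternative 41. No profitable deviation — NE.
(Bottom, R, m2): Column can switch to L (58 → 87). Not NE.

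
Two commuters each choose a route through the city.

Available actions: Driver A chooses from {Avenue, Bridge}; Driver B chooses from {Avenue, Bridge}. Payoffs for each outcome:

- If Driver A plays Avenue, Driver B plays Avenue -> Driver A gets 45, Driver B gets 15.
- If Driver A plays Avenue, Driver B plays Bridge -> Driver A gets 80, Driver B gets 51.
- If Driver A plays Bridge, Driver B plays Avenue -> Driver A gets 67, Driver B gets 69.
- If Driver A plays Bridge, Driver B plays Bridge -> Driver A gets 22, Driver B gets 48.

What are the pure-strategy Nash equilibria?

Pure-strategy Nash equilibria: (Avenue, Bridge); (Bridge, Avenue)

For each strategy profile, look for a profitable unilateral deviation.
(Avenue, Avenue): Driver A can switch to Bridge (45 → 67). Not NE.
(Avenue, Bridge): Driver A gets 80, best alternative 22; Driver B gets 51, best alternative 15. No profitable deviation — NE.
(Bridge, Avenue): Driver A gets 67, best alternative 45; Driver B gets 69, best alternative 48. No profitable deviation — NE.
(Bridge, Bridge): Driver A can switch to Avenue (22 → 80). Not NE.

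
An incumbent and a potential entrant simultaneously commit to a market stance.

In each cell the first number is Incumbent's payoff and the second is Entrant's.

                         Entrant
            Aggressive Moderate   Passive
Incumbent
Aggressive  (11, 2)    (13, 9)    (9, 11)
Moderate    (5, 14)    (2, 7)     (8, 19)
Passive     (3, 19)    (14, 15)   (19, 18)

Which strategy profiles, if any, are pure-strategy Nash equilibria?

Incumbent against Aggressive: payoffs 11, 5, 3 → best response Aggressive.
Incumbent against Moderate: payoffs 13, 2, 14 → best response Passive.
Incumbent against Passive: payoffs 9, 8, 19 → best response Passive.
Entrant against Aggressive: payoffs 2, 9, 11 → best response Passive.
Entrant against Moderate: payoffs 14, 7, 19 → best response Passive.
Entrant against Passive: payoffs 19, 15, 18 → best response Aggressive.
No profile is a mutual best response for all players.

There is no pure-strategy Nash equilibrium.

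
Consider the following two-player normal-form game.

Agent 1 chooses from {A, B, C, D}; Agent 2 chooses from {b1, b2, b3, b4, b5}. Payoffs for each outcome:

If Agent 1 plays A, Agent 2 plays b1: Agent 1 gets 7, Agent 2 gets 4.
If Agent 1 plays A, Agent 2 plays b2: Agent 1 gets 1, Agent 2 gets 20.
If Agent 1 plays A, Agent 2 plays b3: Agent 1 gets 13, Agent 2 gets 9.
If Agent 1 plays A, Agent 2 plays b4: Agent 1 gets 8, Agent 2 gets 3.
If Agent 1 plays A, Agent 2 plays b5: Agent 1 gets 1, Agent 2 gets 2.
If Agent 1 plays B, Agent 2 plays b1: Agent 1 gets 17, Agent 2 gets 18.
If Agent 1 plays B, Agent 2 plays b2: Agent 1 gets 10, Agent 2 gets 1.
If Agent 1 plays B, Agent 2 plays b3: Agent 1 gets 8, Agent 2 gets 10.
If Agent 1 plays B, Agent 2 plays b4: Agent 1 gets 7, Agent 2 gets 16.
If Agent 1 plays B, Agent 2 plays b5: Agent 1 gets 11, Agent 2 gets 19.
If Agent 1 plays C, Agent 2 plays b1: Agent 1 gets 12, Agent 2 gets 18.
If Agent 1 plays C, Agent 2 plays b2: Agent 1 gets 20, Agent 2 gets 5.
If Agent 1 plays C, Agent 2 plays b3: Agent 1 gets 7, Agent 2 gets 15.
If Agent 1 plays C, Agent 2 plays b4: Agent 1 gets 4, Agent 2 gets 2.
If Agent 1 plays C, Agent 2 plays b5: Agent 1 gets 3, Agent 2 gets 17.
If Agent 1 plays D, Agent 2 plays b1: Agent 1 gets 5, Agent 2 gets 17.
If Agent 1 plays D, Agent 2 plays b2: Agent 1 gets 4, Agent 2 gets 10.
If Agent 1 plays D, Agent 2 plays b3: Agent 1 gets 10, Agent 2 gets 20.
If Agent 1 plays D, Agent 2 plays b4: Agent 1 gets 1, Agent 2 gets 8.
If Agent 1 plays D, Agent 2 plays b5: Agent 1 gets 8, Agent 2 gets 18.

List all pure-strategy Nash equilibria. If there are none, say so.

Agent 1 against b1: payoffs 7, 17, 12, 5 → best response B.
Agent 1 against b2: payoffs 1, 10, 20, 4 → best response C.
Agent 1 against b3: payoffs 13, 8, 7, 10 → best response A.
Agent 1 against b4: payoffs 8, 7, 4, 1 → best response A.
Agent 1 against b5: payoffs 1, 11, 3, 8 → best response B.
Agent 2 against A: payoffs 4, 20, 9, 3, 2 → best response b2.
Agent 2 against B: payoffs 18, 1, 10, 16, 19 → best response b5.
Agent 2 against C: payoffs 18, 5, 15, 2, 17 → best response b1.
Agent 2 against D: payoffs 17, 10, 20, 8, 18 → best response b3.
Mutual best responses: (B, b5).

The unique pure-strategy Nash equilibrium is (B, b5).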